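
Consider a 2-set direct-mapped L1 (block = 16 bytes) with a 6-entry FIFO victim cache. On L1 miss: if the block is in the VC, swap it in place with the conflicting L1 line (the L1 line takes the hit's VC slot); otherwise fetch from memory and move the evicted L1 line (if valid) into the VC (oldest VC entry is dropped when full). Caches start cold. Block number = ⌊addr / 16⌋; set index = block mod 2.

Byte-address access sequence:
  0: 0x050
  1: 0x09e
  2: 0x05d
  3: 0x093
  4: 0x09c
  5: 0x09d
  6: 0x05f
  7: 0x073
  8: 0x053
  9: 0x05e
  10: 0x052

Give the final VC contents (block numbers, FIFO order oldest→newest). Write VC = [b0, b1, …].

  [0] addr=0x50 blk=5 s=1: MISS | VC []
  [1] addr=0x9e blk=9 s=1: MISS | VC [5]
  [2] addr=0x5d blk=5 s=1: VC-HIT | VC [9]
  [3] addr=0x93 blk=9 s=1: VC-HIT | VC [5]
  [4] addr=0x9c blk=9 s=1: L1-HIT | VC [5]
  [5] addr=0x9d blk=9 s=1: L1-HIT | VC [5]
  [6] addr=0x5f blk=5 s=1: VC-HIT | VC [9]
  [7] addr=0x73 blk=7 s=1: MISS | VC [9, 5]
  [8] addr=0x53 blk=5 s=1: VC-HIT | VC [9, 7]
  [9] addr=0x5e blk=5 s=1: L1-HIT | VC [9, 7]
  [10] addr=0x52 blk=5 s=1: L1-HIT | VC [9, 7]

VC = [9, 7]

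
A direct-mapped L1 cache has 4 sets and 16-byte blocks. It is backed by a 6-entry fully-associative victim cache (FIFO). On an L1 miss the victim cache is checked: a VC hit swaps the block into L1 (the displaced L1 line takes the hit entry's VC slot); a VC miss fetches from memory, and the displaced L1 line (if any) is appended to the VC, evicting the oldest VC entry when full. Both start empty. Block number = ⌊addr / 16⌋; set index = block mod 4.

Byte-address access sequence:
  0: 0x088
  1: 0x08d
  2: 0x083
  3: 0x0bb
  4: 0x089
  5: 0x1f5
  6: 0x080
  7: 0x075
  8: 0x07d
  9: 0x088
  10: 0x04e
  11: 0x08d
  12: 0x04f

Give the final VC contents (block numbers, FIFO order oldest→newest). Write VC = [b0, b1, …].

VC = [11, 31, 8]

  [0] addr=0x88 blk=8 s=0: MISS | VC []
  [1] addr=0x8d blk=8 s=0: L1-HIT | VC []
  [2] addr=0x83 blk=8 s=0: L1-HIT | VC []
  [3] addr=0xbb blk=11 s=3: MISS | VC []
  [4] addr=0x89 blk=8 s=0: L1-HIT | VC []
  [5] addr=0x1f5 blk=31 s=3: MISS | VC [11]
  [6] addr=0x80 blk=8 s=0: L1-HIT | VC [11]
  [7] addr=0x75 blk=7 s=3: MISS | VC [11, 31]
  [8] addr=0x7d blk=7 s=3: L1-HIT | VC [11, 31]
  [9] addr=0x88 blk=8 s=0: L1-HIT | VC [11, 31]
  [10] addr=0x4e blk=4 s=0: MISS | VC [11, 31, 8]
  [11] addr=0x8d blk=8 s=0: VC-HIT | VC [11, 31, 4]
  [12] addr=0x4f blk=4 s=0: VC-HIT | VC [11, 31, 8]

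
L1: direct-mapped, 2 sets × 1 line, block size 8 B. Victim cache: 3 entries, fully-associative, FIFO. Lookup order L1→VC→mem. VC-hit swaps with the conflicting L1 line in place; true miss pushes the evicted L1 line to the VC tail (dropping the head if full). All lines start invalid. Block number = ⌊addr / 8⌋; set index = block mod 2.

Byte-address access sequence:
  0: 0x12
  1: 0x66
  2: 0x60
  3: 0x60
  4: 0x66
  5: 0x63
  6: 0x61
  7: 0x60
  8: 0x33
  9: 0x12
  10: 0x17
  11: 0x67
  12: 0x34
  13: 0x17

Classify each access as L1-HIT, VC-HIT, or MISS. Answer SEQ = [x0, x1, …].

0: 0x12 (blk 2, set 0) → MISS  vc=[]
1: 0x66 (blk 12, set 0) → MISS  vc=[2]
2: 0x60 (blk 12, set 0) → L1-HIT  vc=[2]
3: 0x60 (blk 12, set 0) → L1-HIT  vc=[2]
4: 0x66 (blk 12, set 0) → L1-HIT  vc=[2]
5: 0x63 (blk 12, set 0) → L1-HIT  vc=[2]
6: 0x61 (blk 12, set 0) → L1-HIT  vc=[2]
7: 0x60 (blk 12, set 0) → L1-HIT  vc=[2]
8: 0x33 (blk 6, set 0) → MISS  vc=[2, 12]
9: 0x12 (blk 2, set 0) → VC-HIT  vc=[6, 12]
10: 0x17 (blk 2, set 0) → L1-HIT  vc=[6, 12]
11: 0x67 (blk 12, set 0) → VC-HIT  vc=[6, 2]
12: 0x34 (blk 6, set 0) → VC-HIT  vc=[12, 2]
13: 0x17 (blk 2, set 0) → VC-HIT  vc=[12, 6]

SEQ = [MISS, MISS, L1-HIT, L1-HIT, L1-HIT, L1-HIT, L1-HIT, L1-HIT, MISS, VC-HIT, L1-HIT, VC-HIT, VC-HIT, VC-HIT]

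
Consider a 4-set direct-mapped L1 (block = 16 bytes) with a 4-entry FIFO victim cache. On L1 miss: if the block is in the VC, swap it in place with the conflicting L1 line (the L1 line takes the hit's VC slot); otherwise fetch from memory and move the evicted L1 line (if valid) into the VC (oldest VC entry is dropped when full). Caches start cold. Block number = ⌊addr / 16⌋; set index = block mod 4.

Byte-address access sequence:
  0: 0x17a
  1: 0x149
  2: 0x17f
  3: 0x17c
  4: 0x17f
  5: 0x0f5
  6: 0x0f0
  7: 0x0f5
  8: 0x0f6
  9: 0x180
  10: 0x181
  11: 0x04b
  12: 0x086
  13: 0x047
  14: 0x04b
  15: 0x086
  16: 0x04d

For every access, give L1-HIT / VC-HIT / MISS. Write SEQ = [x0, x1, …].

0: 0x17a (blk 23, set 3) → MISS  vc=[]
1: 0x149 (blk 20, set 0) → MISS  vc=[]
2: 0x17f (blk 23, set 3) → L1-HIT  vc=[]
3: 0x17c (blk 23, set 3) → L1-HIT  vc=[]
4: 0x17f (blk 23, set 3) → L1-HIT  vc=[]
5: 0xf5 (blk 15, set 3) → MISS  vc=[23]
6: 0xf0 (blk 15, set 3) → L1-HIT  vc=[23]
7: 0xf5 (blk 15, set 3) → L1-HIT  vc=[23]
8: 0xf6 (blk 15, set 3) → L1-HIT  vc=[23]
9: 0x180 (blk 24, set 0) → MISS  vc=[23, 20]
10: 0x181 (blk 24, set 0) → L1-HIT  vc=[23, 20]
11: 0x4b (blk 4, set 0) → MISS  vc=[23, 20, 24]
12: 0x86 (blk 8, set 0) → MISS  vc=[23, 20, 24, 4]
13: 0x47 (blk 4, set 0) → VC-HIT  vc=[23, 20, 24, 8]
14: 0x4b (blk 4, set 0) → L1-HIT  vc=[23, 20, 24, 8]
15: 0x86 (blk 8, set 0) → VC-HIT  vc=[23, 20, 24, 4]
16: 0x4d (blk 4, set 0) → VC-HIT  vc=[23, 20, 24, 8]

SEQ = [MISS, MISS, L1-HIT, L1-HIT, L1-HIT, MISS, L1-HIT, L1-HIT, L1-HIT, MISS, L1-HIT, MISS, MISS, VC-HIT, L1-HIT, VC-HIT, VC-HIT]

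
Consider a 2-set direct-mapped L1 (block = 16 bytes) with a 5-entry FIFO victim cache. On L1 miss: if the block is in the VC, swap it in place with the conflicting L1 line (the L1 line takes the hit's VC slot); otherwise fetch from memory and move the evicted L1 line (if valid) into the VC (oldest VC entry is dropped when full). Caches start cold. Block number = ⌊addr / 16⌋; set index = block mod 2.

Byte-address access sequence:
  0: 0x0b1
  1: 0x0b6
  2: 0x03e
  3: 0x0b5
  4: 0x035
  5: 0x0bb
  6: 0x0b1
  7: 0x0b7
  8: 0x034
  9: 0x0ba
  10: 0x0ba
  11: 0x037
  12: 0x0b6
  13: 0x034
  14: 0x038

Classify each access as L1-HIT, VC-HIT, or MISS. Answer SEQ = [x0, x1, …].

SEQ = [MISS, L1-HIT, MISS, VC-HIT, VC-HIT, VC-HIT, L1-HIT, L1-HIT, VC-HIT, VC-HIT, L1-HIT, VC-HIT, VC-HIT, VC-HIT, L1-HIT]

0: 0xb1 (blk 11, set 1) → MISS  vc=[]
1: 0xb6 (blk 11, set 1) → L1-HIT  vc=[]
2: 0x3e (blk 3, set 1) → MISS  vc=[11]
3: 0xb5 (blk 11, set 1) → VC-HIT  vc=[3]
4: 0x35 (blk 3, set 1) → VC-HIT  vc=[11]
5: 0xbb (blk 11, set 1) → VC-HIT  vc=[3]
6: 0xb1 (blk 11, set 1) → L1-HIT  vc=[3]
7: 0xb7 (blk 11, set 1) → L1-HIT  vc=[3]
8: 0x34 (blk 3, set 1) → VC-HIT  vc=[11]
9: 0xba (blk 11, set 1) → VC-HIT  vc=[3]
10: 0xba (blk 11, set 1) → L1-HIT  vc=[3]
11: 0x37 (blk 3, set 1) → VC-HIT  vc=[11]
12: 0xb6 (blk 11, set 1) → VC-HIT  vc=[3]
13: 0x34 (blk 3, set 1) → VC-HIT  vc=[11]
14: 0x38 (blk 3, set 1) → L1-HIT  vc=[11]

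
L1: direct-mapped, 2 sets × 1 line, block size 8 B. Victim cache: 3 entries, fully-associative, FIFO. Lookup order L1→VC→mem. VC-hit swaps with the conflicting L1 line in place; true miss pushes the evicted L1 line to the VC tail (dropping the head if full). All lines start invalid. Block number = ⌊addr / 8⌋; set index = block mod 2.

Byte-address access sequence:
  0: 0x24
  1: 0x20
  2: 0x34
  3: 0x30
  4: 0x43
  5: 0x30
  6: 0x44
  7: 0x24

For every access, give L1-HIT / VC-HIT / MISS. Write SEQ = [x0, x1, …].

#0 0x24→b4/s0 MISS; vc=[]
#1 0x20→b4/s0 L1-HIT; vc=[]
#2 0x34→b6/s0 MISS; vc=[4]
#3 0x30→b6/s0 L1-HIT; vc=[4]
#4 0x43→b8/s0 MISS; vc=[4,6]
#5 0x30→b6/s0 VC-HIT; vc=[4,8]
#6 0x44→b8/s0 VC-HIT; vc=[4,6]
#7 0x24→b4/s0 VC-HIT; vc=[8,6]

SEQ = [MISS, L1-HIT, MISS, L1-HIT, MISS, VC-HIT, VC-HIT, VC-HIT]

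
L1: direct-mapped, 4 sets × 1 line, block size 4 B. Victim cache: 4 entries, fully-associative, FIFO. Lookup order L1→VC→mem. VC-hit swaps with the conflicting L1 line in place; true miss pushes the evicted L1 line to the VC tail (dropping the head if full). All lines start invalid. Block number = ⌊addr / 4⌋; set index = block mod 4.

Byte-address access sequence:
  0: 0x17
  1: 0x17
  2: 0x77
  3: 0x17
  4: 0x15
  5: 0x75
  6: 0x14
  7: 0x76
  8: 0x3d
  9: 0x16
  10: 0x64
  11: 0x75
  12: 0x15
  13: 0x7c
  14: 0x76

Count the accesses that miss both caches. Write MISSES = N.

0: 0x17 (blk 5, set 1) → MISS  vc=[]
1: 0x17 (blk 5, set 1) → L1-HIT  vc=[]
2: 0x77 (blk 29, set 1) → MISS  vc=[5]
3: 0x17 (blk 5, set 1) → VC-HIT  vc=[29]
4: 0x15 (blk 5, set 1) → L1-HIT  vc=[29]
5: 0x75 (blk 29, set 1) → VC-HIT  vc=[5]
6: 0x14 (blk 5, set 1) → VC-HIT  vc=[29]
7: 0x76 (blk 29, set 1) → VC-HIT  vc=[5]
8: 0x3d (blk 15, set 3) → MISS  vc=[5]
9: 0x16 (blk 5, set 1) → VC-HIT  vc=[29]
10: 0x64 (blk 25, set 1) → MISS  vc=[29, 5]
11: 0x75 (blk 29, set 1) → VC-HIT  vc=[25, 5]
12: 0x15 (blk 5, set 1) → VC-HIT  vc=[25, 29]
13: 0x7c (blk 31, set 3) → MISS  vc=[25, 29, 15]
14: 0x76 (blk 29, set 1) → VC-HIT  vc=[25, 5, 15]

MISSES = 5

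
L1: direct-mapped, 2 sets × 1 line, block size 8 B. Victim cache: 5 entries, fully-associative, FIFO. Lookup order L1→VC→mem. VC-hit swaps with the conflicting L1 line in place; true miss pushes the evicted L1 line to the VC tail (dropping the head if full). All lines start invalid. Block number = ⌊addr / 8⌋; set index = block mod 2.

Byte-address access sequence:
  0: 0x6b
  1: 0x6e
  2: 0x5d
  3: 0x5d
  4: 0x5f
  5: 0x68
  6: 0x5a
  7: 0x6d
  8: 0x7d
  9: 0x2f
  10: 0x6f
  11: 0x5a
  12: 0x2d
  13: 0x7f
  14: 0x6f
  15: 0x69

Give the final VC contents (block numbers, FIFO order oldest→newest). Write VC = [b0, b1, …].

0: 0x6b (blk 13, set 1) → MISS  vc=[]
1: 0x6e (blk 13, set 1) → L1-HIT  vc=[]
2: 0x5d (blk 11, set 1) → MISS  vc=[13]
3: 0x5d (blk 11, set 1) → L1-HIT  vc=[13]
4: 0x5f (blk 11, set 1) → L1-HIT  vc=[13]
5: 0x68 (blk 13, set 1) → VC-HIT  vc=[11]
6: 0x5a (blk 11, set 1) → VC-HIT  vc=[13]
7: 0x6d (blk 13, set 1) → VC-HIT  vc=[11]
8: 0x7d (blk 15, set 1) → MISS  vc=[11, 13]
9: 0x2f (blk 5, set 1) → MISS  vc=[11, 13, 15]
10: 0x6f (blk 13, set 1) → VC-HIT  vc=[11, 5, 15]
11: 0x5a (blk 11, set 1) → VC-HIT  vc=[13, 5, 15]
12: 0x2d (blk 5, set 1) → VC-HIT  vc=[13, 11, 15]
13: 0x7f (blk 15, set 1) → VC-HIT  vc=[13, 11, 5]
14: 0x6f (blk 13, set 1) → VC-HIT  vc=[15, 11, 5]
15: 0x69 (blk 13, set 1) → L1-HIT  vc=[15, 11, 5]

VC = [15, 11, 5]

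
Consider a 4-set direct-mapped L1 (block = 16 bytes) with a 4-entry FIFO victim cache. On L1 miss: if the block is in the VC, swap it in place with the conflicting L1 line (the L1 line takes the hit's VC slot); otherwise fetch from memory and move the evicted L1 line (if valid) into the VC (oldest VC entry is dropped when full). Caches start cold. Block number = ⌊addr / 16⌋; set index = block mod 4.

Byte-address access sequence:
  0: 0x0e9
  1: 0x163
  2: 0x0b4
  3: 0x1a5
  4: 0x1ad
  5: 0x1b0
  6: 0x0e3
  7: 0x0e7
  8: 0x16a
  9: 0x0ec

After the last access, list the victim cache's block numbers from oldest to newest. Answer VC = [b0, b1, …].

VC = [26, 22, 11]

0: 0xe9 (blk 14, set 2) → MISS  vc=[]
1: 0x163 (blk 22, set 2) → MISS  vc=[14]
2: 0xb4 (blk 11, set 3) → MISS  vc=[14]
3: 0x1a5 (blk 26, set 2) → MISS  vc=[14, 22]
4: 0x1ad (blk 26, set 2) → L1-HIT  vc=[14, 22]
5: 0x1b0 (blk 27, set 3) → MISS  vc=[14, 22, 11]
6: 0xe3 (blk 14, set 2) → VC-HIT  vc=[26, 22, 11]
7: 0xe7 (blk 14, set 2) → L1-HIT  vc=[26, 22, 11]
8: 0x16a (blk 22, set 2) → VC-HIT  vc=[26, 14, 11]
9: 0xec (blk 14, set 2) → VC-HIT  vc=[26, 22, 11]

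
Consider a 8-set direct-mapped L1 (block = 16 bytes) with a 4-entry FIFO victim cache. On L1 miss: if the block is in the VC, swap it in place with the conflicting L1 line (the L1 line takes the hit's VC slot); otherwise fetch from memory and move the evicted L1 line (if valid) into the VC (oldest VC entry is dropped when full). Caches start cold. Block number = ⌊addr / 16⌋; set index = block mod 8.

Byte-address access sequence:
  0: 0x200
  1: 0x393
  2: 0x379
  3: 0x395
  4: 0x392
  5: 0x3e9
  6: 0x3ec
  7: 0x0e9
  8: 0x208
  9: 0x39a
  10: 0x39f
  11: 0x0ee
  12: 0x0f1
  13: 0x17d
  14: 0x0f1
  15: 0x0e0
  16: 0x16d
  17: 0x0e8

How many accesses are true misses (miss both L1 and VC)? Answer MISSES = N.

0: 0x200 (blk 32, set 0) → MISS  vc=[]
1: 0x393 (blk 57, set 1) → MISS  vc=[]
2: 0x379 (blk 55, set 7) → MISS  vc=[]
3: 0x395 (blk 57, set 1) → L1-HIT  vc=[]
4: 0x392 (blk 57, set 1) → L1-HIT  vc=[]
5: 0x3e9 (blk 62, set 6) → MISS  vc=[]
6: 0x3ec (blk 62, set 6) → L1-HIT  vc=[]
7: 0xe9 (blk 14, set 6) → MISS  vc=[62]
8: 0x208 (blk 32, set 0) → L1-HIT  vc=[62]
9: 0x39a (blk 57, set 1) → L1-HIT  vc=[62]
10: 0x39f (blk 57, set 1) → L1-HIT  vc=[62]
11: 0xee (blk 14, set 6) → L1-HIT  vc=[62]
12: 0xf1 (blk 15, set 7) → MISS  vc=[62, 55]
13: 0x17d (blk 23, set 7) → MISS  vc=[62, 55, 15]
14: 0xf1 (blk 15, set 7) → VC-HIT  vc=[62, 55, 23]
15: 0xe0 (blk 14, set 6) → L1-HIT  vc=[62, 55, 23]
16: 0x16d (blk 22, set 6) → MISS  vc=[62, 55, 23, 14]
17: 0xe8 (blk 14, set 6) → VC-HIT  vc=[62, 55, 23, 22]

MISSES = 8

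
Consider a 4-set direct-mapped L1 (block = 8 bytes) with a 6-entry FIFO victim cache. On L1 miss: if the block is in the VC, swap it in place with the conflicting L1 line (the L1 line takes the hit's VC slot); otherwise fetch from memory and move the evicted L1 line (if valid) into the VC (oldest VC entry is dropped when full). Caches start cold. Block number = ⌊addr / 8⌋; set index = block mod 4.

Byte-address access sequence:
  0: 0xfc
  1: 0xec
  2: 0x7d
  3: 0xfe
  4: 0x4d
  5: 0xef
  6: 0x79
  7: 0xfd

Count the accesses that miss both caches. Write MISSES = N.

0: 0xfc (blk 31, set 3) → MISS  vc=[]
1: 0xec (blk 29, set 1) → MISS  vc=[]
2: 0x7d (blk 15, set 3) → MISS  vc=[31]
3: 0xfe (blk 31, set 3) → VC-HIT  vc=[15]
4: 0x4d (blk 9, set 1) → MISS  vc=[15, 29]
5: 0xef (blk 29, set 1) → VC-HIT  vc=[15, 9]
6: 0x79 (blk 15, set 3) → VC-HIT  vc=[31, 9]
7: 0xfd (blk 31, set 3) → VC-HIT  vc=[15, 9]

MISSES = 4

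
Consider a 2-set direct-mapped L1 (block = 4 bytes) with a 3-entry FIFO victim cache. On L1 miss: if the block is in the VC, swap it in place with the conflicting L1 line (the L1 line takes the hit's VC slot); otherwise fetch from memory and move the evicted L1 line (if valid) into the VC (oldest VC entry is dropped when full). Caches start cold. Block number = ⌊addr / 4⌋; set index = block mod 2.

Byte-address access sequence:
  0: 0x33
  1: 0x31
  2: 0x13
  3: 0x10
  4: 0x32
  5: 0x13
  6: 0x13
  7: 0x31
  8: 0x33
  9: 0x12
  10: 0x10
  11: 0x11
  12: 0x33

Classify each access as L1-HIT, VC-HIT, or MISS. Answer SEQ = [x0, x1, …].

  [0] addr=0x33 blk=12 s=0: MISS | VC []
  [1] addr=0x31 blk=12 s=0: L1-HIT | VC []
  [2] addr=0x13 blk=4 s=0: MISS | VC [12]
  [3] addr=0x10 blk=4 s=0: L1-HIT | VC [12]
  [4] addr=0x32 blk=12 s=0: VC-HIT | VC [4]
  [5] addr=0x13 blk=4 s=0: VC-HIT | VC [12]
  [6] addr=0x13 blk=4 s=0: L1-HIT | VC [12]
  [7] addr=0x31 blk=12 s=0: VC-HIT | VC [4]
  [8] addr=0x33 blk=12 s=0: L1-HIT | VC [4]
  [9] addr=0x12 blk=4 s=0: VC-HIT | VC [12]
  [10] addr=0x10 blk=4 s=0: L1-HIT | VC [12]
  [11] addr=0x11 blk=4 s=0: L1-HIT | VC [12]
  [12] addr=0x33 blk=12 s=0: VC-HIT | VC [4]

SEQ = [MISS, L1-HIT, MISS, L1-HIT, VC-HIT, VC-HIT, L1-HIT, VC-HIT, L1-HIT, VC-HIT, L1-HIT, L1-HIT, VC-HIT]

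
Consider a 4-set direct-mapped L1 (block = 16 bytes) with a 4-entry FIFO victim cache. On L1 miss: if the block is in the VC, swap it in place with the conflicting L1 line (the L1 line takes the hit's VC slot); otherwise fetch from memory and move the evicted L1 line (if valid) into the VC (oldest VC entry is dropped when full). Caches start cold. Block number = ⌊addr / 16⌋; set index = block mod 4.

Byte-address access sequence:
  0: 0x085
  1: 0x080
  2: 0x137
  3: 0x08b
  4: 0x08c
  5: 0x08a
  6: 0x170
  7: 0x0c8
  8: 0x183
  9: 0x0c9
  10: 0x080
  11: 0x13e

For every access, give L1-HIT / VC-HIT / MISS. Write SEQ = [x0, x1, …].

#0 0x85→b8/s0 MISS; vc=[]
#1 0x80→b8/s0 L1-HIT; vc=[]
#2 0x137→b19/s3 MISS; vc=[]
#3 0x8b→b8/s0 L1-HIT; vc=[]
#4 0x8c→b8/s0 L1-HIT; vc=[]
#5 0x8a→b8/s0 L1-HIT; vc=[]
#6 0x170→b23/s3 MISS; vc=[19]
#7 0xc8→b12/s0 MISS; vc=[19,8]
#8 0x183→b24/s0 MISS; vc=[19,8,12]
#9 0xc9→b12/s0 VC-HIT; vc=[19,8,24]
#10 0x80→b8/s0 VC-HIT; vc=[19,12,24]
#11 0x13e→b19/s3 VC-HIT; vc=[23,12,24]

SEQ = [MISS, L1-HIT, MISS, L1-HIT, L1-HIT, L1-HIT, MISS, MISS, MISS, VC-HIT, VC-HIT, VC-HIT]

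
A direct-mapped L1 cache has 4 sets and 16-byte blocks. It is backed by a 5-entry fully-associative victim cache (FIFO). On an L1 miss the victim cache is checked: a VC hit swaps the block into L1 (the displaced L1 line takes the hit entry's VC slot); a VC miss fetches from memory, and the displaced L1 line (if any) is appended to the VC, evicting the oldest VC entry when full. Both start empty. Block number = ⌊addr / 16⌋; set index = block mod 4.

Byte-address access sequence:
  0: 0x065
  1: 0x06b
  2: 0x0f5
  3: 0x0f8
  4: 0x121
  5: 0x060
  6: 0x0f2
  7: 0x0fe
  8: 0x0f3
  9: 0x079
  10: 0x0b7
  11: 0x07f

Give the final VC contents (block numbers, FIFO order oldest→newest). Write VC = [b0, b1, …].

#0 0x65→b6/s2 MISS; vc=[]
#1 0x6b→b6/s2 L1-HIT; vc=[]
#2 0xf5→b15/s3 MISS; vc=[]
#3 0xf8→b15/s3 L1-HIT; vc=[]
#4 0x121→b18/s2 MISS; vc=[6]
#5 0x60→b6/s2 VC-HIT; vc=[18]
#6 0xf2→b15/s3 L1-HIT; vc=[18]
#7 0xfe→b15/s3 L1-HIT; vc=[18]
#8 0xf3→b15/s3 L1-HIT; vc=[18]
#9 0x79→b7/s3 MISS; vc=[18,15]
#10 0xb7→b11/s3 MISS; vc=[18,15,7]
#11 0x7f→b7/s3 VC-HIT; vc=[18,15,11]

VC = [18, 15, 11]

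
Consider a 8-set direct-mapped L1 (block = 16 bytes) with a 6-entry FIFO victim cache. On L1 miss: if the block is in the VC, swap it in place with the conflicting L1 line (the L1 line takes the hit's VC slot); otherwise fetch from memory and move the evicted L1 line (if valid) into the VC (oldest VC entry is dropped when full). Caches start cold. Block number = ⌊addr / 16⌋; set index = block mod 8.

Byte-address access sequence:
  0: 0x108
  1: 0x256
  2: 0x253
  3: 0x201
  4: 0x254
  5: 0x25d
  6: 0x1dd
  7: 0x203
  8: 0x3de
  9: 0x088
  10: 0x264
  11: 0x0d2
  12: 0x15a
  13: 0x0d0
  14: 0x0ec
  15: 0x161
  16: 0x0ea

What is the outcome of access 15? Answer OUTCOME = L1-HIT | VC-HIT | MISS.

OUTCOME = MISS

0: 0x108 (blk 16, set 0) → MISS  vc=[]
1: 0x256 (blk 37, set 5) → MISS  vc=[]
2: 0x253 (blk 37, set 5) → L1-HIT  vc=[]
3: 0x201 (blk 32, set 0) → MISS  vc=[16]
4: 0x254 (blk 37, set 5) → L1-HIT  vc=[16]
5: 0x25d (blk 37, set 5) → L1-HIT  vc=[16]
6: 0x1dd (blk 29, set 5) → MISS  vc=[16, 37]
7: 0x203 (blk 32, set 0) → L1-HIT  vc=[16, 37]
8: 0x3de (blk 61, set 5) → MISS  vc=[16, 37, 29]
9: 0x88 (blk 8, set 0) → MISS  vc=[16, 37, 29, 32]
10: 0x264 (blk 38, set 6) → MISS  vc=[16, 37, 29, 32]
11: 0xd2 (blk 13, set 5) → MISS  vc=[16, 37, 29, 32, 61]
12: 0x15a (blk 21, set 5) → MISS  vc=[16, 37, 29, 32, 61, 13]
13: 0xd0 (blk 13, set 5) → VC-HIT  vc=[16, 37, 29, 32, 61, 21]
14: 0xec (blk 14, set 6) → MISS  vc=[37, 29, 32, 61, 21, 38]
15: 0x161 (blk 22, set 6) → MISS  vc=[29, 32, 61, 21, 38, 14]
16: 0xea (blk 14, set 6) → VC-HIT  vc=[29, 32, 61, 21, 38, 22]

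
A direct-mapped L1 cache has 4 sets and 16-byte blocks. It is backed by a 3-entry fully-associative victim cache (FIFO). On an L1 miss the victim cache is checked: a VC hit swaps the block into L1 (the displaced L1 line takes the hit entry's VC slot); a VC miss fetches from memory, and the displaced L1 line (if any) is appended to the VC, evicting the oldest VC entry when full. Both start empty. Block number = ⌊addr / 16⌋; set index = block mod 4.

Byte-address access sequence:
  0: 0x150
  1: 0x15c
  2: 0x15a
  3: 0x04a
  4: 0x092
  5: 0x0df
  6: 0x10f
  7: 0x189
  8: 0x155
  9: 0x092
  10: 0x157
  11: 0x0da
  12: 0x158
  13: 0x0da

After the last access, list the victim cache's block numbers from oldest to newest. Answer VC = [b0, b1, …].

VC = [16, 21, 9]

0: 0x150 (blk 21, set 1) → MISS  vc=[]
1: 0x15c (blk 21, set 1) → L1-HIT  vc=[]
2: 0x15a (blk 21, set 1) → L1-HIT  vc=[]
3: 0x4a (blk 4, set 0) → MISS  vc=[]
4: 0x92 (blk 9, set 1) → MISS  vc=[21]
5: 0xdf (blk 13, set 1) → MISS  vc=[21, 9]
6: 0x10f (blk 16, set 0) → MISS  vc=[21, 9, 4]
7: 0x189 (blk 24, set 0) → MISS  vc=[9, 4, 16]
8: 0x155 (blk 21, set 1) → MISS  vc=[4, 16, 13]
9: 0x92 (blk 9, set 1) → MISS  vc=[16, 13, 21]
10: 0x157 (blk 21, set 1) → VC-HIT  vc=[16, 13, 9]
11: 0xda (blk 13, set 1) → VC-HIT  vc=[16, 21, 9]
12: 0x158 (blk 21, set 1) → VC-HIT  vc=[16, 13, 9]
13: 0xda (blk 13, set 1) → VC-HIT  vc=[16, 21, 9]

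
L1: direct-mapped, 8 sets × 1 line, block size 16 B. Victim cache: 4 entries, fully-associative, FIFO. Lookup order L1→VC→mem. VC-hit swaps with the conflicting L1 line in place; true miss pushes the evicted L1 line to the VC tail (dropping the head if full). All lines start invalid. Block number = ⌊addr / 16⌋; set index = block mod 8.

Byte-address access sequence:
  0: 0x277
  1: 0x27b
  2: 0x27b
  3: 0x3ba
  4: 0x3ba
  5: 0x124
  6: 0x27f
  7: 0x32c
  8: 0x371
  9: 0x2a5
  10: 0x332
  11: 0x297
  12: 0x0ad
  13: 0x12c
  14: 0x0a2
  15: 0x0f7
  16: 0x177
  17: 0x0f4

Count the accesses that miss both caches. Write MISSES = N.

#0 0x277→b39/s7 MISS; vc=[]
#1 0x27b→b39/s7 L1-HIT; vc=[]
#2 0x27b→b39/s7 L1-HIT; vc=[]
#3 0x3ba→b59/s3 MISS; vc=[]
#4 0x3ba→b59/s3 L1-HIT; vc=[]
#5 0x124→b18/s2 MISS; vc=[]
#6 0x27f→b39/s7 L1-HIT; vc=[]
#7 0x32c→b50/s2 MISS; vc=[18]
#8 0x371→b55/s7 MISS; vc=[18,39]
#9 0x2a5→b42/s2 MISS; vc=[18,39,50]
#10 0x332→b51/s3 MISS; vc=[18,39,50,59]
#11 0x297→b41/s1 MISS; vc=[18,39,50,59]
#12 0xad→b10/s2 MISS; vc=[39,50,59,42]
#13 0x12c→b18/s2 MISS; vc=[50,59,42,10]
#14 0xa2→b10/s2 VC-HIT; vc=[50,59,42,18]
#15 0xf7→b15/s7 MISS; vc=[59,42,18,55]
#16 0x177→b23/s7 MISS; vc=[42,18,55,15]
#17 0xf4→b15/s7 VC-HIT; vc=[42,18,55,23]

MISSES = 12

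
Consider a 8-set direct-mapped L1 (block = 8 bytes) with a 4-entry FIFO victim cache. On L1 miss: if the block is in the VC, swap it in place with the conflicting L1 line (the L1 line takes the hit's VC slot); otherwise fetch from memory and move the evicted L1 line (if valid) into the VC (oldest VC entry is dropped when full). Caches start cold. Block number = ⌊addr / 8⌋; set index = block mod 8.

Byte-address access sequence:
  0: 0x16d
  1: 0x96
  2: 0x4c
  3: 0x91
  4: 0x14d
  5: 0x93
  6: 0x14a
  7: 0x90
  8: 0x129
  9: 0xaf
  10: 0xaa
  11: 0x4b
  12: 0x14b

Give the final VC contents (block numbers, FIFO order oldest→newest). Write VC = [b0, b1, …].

#0 0x16d→b45/s5 MISS; vc=[]
#1 0x96→b18/s2 MISS; vc=[]
#2 0x4c→b9/s1 MISS; vc=[]
#3 0x91→b18/s2 L1-HIT; vc=[]
#4 0x14d→b41/s1 MISS; vc=[9]
#5 0x93→b18/s2 L1-HIT; vc=[9]
#6 0x14a→b41/s1 L1-HIT; vc=[9]
#7 0x90→b18/s2 L1-HIT; vc=[9]
#8 0x129→b37/s5 MISS; vc=[9,45]
#9 0xaf→b21/s5 MISS; vc=[9,45,37]
#10 0xaa→b21/s5 L1-HIT; vc=[9,45,37]
#11 0x4b→b9/s1 VC-HIT; vc=[41,45,37]
#12 0x14b→b41/s1 VC-HIT; vc=[9,45,37]

VC = [9, 45, 37]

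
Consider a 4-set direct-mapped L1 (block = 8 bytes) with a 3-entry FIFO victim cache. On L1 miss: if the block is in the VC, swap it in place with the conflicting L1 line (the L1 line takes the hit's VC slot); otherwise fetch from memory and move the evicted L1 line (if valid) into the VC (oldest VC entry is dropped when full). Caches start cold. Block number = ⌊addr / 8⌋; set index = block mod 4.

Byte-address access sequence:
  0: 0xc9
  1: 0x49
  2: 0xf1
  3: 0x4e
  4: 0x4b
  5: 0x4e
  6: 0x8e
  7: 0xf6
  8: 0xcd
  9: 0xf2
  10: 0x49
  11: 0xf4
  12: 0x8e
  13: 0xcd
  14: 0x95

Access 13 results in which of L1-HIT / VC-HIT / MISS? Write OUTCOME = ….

#0 0xc9→b25/s1 MISS; vc=[]
#1 0x49→b9/s1 MISS; vc=[25]
#2 0xf1→b30/s2 MISS; vc=[25]
#3 0x4e→b9/s1 L1-HIT; vc=[25]
#4 0x4b→b9/s1 L1-HIT; vc=[25]
#5 0x4e→b9/s1 L1-HIT; vc=[25]
#6 0x8e→b17/s1 MISS; vc=[25,9]
#7 0xf6→b30/s2 L1-HIT; vc=[25,9]
#8 0xcd→b25/s1 VC-HIT; vc=[17,9]
#9 0xf2→b30/s2 L1-HIT; vc=[17,9]
#10 0x49→b9/s1 VC-HIT; vc=[17,25]
#11 0xf4→b30/s2 L1-HIT; vc=[17,25]
#12 0x8e→b17/s1 VC-HIT; vc=[9,25]
#13 0xcd→b25/s1 VC-HIT; vc=[9,17]
#14 0x95→b18/s2 MISS; vc=[9,17,30]

OUTCOME = VC-HIT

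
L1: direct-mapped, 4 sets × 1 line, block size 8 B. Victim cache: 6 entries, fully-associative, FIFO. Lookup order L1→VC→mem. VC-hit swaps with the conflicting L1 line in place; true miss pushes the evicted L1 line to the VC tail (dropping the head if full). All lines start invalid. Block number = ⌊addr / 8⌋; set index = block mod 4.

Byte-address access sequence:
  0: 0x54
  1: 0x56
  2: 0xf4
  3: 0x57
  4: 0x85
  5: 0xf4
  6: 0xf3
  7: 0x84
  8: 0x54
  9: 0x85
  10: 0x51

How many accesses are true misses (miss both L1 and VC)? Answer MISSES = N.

MISSES = 3

0: 0x54 (blk 10, set 2) → MISS  vc=[]
1: 0x56 (blk 10, set 2) → L1-HIT  vc=[]
2: 0xf4 (blk 30, set 2) → MISS  vc=[10]
3: 0x57 (blk 10, set 2) → VC-HIT  vc=[30]
4: 0x85 (blk 16, set 0) → MISS  vc=[30]
5: 0xf4 (blk 30, set 2) → VC-HIT  vc=[10]
6: 0xf3 (blk 30, set 2) → L1-HIT  vc=[10]
7: 0x84 (blk 16, set 0) → L1-HIT  vc=[10]
8: 0x54 (blk 10, set 2) → VC-HIT  vc=[30]
9: 0x85 (blk 16, set 0) → L1-HIT  vc=[30]
10: 0x51 (blk 10, set 2) → L1-HIT  vc=[30]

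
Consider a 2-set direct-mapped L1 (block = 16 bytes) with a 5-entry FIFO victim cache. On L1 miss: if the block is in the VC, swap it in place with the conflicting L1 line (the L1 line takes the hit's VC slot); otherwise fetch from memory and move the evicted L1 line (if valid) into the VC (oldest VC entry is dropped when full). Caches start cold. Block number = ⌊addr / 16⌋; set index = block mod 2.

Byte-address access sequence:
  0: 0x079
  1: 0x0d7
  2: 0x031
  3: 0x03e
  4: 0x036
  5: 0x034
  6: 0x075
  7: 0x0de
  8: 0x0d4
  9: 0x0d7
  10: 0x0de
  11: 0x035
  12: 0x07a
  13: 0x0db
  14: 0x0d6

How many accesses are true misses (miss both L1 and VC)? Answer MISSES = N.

MISSES = 3

  [0] addr=0x79 blk=7 s=1: MISS | VC []
  [1] addr=0xd7 blk=13 s=1: MISS | VC [7]
  [2] addr=0x31 blk=3 s=1: MISS | VC [7, 13]
  [3] addr=0x3e blk=3 s=1: L1-HIT | VC [7, 13]
  [4] addr=0x36 blk=3 s=1: L1-HIT | VC [7, 13]
  [5] addr=0x34 blk=3 s=1: L1-HIT | VC [7, 13]
  [6] addr=0x75 blk=7 s=1: VC-HIT | VC [3, 13]
  [7] addr=0xde blk=13 s=1: VC-HIT | VC [3, 7]
  [8] addr=0xd4 blk=13 s=1: L1-HIT | VC [3, 7]
  [9] addr=0xd7 blk=13 s=1: L1-HIT | VC [3, 7]
  [10] addr=0xde blk=13 s=1: L1-HIT | VC [3, 7]
  [11] addr=0x35 blk=3 s=1: VC-HIT | VC [13, 7]
  [12] addr=0x7a blk=7 s=1: VC-HIT | VC [13, 3]
  [13] addr=0xdb blk=13 s=1: VC-HIT | VC [7, 3]
  [14] addr=0xd6 blk=13 s=1: L1-HIT | VC [7, 3]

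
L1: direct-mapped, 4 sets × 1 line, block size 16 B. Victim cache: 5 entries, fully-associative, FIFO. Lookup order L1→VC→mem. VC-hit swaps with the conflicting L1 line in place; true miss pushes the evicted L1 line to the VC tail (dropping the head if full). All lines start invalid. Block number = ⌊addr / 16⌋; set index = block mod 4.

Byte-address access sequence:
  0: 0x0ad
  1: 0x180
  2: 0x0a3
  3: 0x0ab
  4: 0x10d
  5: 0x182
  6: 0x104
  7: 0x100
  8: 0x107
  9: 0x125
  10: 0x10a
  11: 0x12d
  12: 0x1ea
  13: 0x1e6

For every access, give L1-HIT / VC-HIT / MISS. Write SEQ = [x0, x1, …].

SEQ = [MISS, MISS, L1-HIT, L1-HIT, MISS, VC-HIT, VC-HIT, L1-HIT, L1-HIT, MISS, L1-HIT, L1-HIT, MISS, L1-HIT]

#0 0xad→b10/s2 MISS; vc=[]
#1 0x180→b24/s0 MISS; vc=[]
#2 0xa3→b10/s2 L1-HIT; vc=[]
#3 0xab→b10/s2 L1-HIT; vc=[]
#4 0x10d→b16/s0 MISS; vc=[24]
#5 0x182→b24/s0 VC-HIT; vc=[16]
#6 0x104→b16/s0 VC-HIT; vc=[24]
#7 0x100→b16/s0 L1-HIT; vc=[24]
#8 0x107→b16/s0 L1-HIT; vc=[24]
#9 0x125→b18/s2 MISS; vc=[24,10]
#10 0x10a→b16/s0 L1-HIT; vc=[24,10]
#11 0x12d→b18/s2 L1-HIT; vc=[24,10]
#12 0x1ea→b30/s2 MISS; vc=[24,10,18]
#13 0x1e6→b30/s2 L1-HIT; vc=[24,10,18]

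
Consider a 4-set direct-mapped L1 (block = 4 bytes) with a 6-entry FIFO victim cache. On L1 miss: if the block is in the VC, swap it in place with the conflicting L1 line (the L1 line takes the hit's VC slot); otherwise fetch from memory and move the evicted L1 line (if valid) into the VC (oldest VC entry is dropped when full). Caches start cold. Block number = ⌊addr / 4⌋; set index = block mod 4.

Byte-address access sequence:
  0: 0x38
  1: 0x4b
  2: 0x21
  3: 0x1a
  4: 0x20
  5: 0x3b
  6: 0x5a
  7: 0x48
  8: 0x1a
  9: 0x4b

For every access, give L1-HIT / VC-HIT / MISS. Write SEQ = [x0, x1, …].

  [0] addr=0x38 blk=14 s=2: MISS | VC []
  [1] addr=0x4b blk=18 s=2: MISS | VC [14]
  [2] addr=0x21 blk=8 s=0: MISS | VC [14]
  [3] addr=0x1a blk=6 s=2: MISS | VC [14, 18]
  [4] addr=0x20 blk=8 s=0: L1-HIT | VC [14, 18]
  [5] addr=0x3b blk=14 s=2: VC-HIT | VC [6, 18]
  [6] addr=0x5a blk=22 s=2: MISS | VC [6, 18, 14]
  [7] addr=0x48 blk=18 s=2: VC-HIT | VC [6, 22, 14]
  [8] addr=0x1a blk=6 s=2: VC-HIT | VC [18, 22, 14]
  [9] addr=0x4b blk=18 s=2: VC-HIT | VC [6, 22, 14]

SEQ = [MISS, MISS, MISS, MISS, L1-HIT, VC-HIT, MISS, VC-HIT, VC-HIT, VC-HIT]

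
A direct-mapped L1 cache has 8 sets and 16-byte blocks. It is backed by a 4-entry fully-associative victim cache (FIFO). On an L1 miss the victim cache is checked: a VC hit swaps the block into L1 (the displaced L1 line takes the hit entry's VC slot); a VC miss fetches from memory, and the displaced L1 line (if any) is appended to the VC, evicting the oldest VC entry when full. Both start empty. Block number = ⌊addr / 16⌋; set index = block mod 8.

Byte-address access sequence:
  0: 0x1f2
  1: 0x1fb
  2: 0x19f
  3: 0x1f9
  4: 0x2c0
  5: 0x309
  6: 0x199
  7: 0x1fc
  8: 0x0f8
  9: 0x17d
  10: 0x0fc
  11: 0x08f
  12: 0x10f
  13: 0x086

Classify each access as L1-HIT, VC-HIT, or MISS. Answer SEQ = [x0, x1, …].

SEQ = [MISS, L1-HIT, MISS, L1-HIT, MISS, MISS, L1-HIT, L1-HIT, MISS, MISS, VC-HIT, MISS, MISS, VC-HIT]

#0 0x1f2→b31/s7 MISS; vc=[]
#1 0x1fb→b31/s7 L1-HIT; vc=[]
#2 0x19f→b25/s1 MISS; vc=[]
#3 0x1f9→b31/s7 L1-HIT; vc=[]
#4 0x2c0→b44/s4 MISS; vc=[]
#5 0x309→b48/s0 MISS; vc=[]
#6 0x199→b25/s1 L1-HIT; vc=[]
#7 0x1fc→b31/s7 L1-HIT; vc=[]
#8 0xf8→b15/s7 MISS; vc=[31]
#9 0x17d→b23/s7 MISS; vc=[31,15]
#10 0xfc→b15/s7 VC-HIT; vc=[31,23]
#11 0x8f→b8/s0 MISS; vc=[31,23,48]
#12 0x10f→b16/s0 MISS; vc=[31,23,48,8]
#13 0x86→b8/s0 VC-HIT; vc=[31,23,48,16]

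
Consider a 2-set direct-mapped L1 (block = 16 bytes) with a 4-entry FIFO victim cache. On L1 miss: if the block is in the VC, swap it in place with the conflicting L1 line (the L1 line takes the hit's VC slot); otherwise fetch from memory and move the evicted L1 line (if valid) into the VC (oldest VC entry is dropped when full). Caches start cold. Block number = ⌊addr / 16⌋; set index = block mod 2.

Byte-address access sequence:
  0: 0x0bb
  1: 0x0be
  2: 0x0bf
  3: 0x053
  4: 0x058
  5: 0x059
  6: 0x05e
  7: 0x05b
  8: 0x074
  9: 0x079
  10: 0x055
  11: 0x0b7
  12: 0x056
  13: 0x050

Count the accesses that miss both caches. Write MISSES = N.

  [0] addr=0xbb blk=11 s=1: MISS | VC []
  [1] addr=0xbe blk=11 s=1: L1-HIT | VC []
  [2] addr=0xbf blk=11 s=1: L1-HIT | VC []
  [3] addr=0x53 blk=5 s=1: MISS | VC [11]
  [4] addr=0x58 blk=5 s=1: L1-HIT | VC [11]
  [5] addr=0x59 blk=5 s=1: L1-HIT | VC [11]
  [6] addr=0x5e blk=5 s=1: L1-HIT | VC [11]
  [7] addr=0x5b blk=5 s=1: L1-HIT | VC [11]
  [8] addr=0x74 blk=7 s=1: MISS | VC [11, 5]
  [9] addr=0x79 blk=7 s=1: L1-HIT | VC [11, 5]
  [10] addr=0x55 blk=5 s=1: VC-HIT | VC [11, 7]
  [11] addr=0xb7 blk=11 s=1: VC-HIT | VC [5, 7]
  [12] addr=0x56 blk=5 s=1: VC-HIT | VC [11, 7]
  [13] addr=0x50 blk=5 s=1: L1-HIT | VC [11, 7]

MISSES = 3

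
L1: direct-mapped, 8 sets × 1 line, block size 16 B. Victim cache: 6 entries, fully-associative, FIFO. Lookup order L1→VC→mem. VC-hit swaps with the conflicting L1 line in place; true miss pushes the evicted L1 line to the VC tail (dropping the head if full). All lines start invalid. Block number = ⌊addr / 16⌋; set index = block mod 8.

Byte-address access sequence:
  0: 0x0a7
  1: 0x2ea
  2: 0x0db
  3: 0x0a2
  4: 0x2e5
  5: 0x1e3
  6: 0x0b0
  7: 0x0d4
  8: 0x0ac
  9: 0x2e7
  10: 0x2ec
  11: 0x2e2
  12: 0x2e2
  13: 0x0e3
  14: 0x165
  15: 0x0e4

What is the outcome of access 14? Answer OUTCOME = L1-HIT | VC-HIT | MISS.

OUTCOME = MISS

#0 0xa7→b10/s2 MISS; vc=[]
#1 0x2ea→b46/s6 MISS; vc=[]
#2 0xdb→b13/s5 MISS; vc=[]
#3 0xa2→b10/s2 L1-HIT; vc=[]
#4 0x2e5→b46/s6 L1-HIT; vc=[]
#5 0x1e3→b30/s6 MISS; vc=[46]
#6 0xb0→b11/s3 MISS; vc=[46]
#7 0xd4→b13/s5 L1-HIT; vc=[46]
#8 0xac→b10/s2 L1-HIT; vc=[46]
#9 0x2e7→b46/s6 VC-HIT; vc=[30]
#10 0x2ec→b46/s6 L1-HIT; vc=[30]
#11 0x2e2→b46/s6 L1-HIT; vc=[30]
#12 0x2e2→b46/s6 L1-HIT; vc=[30]
#13 0xe3→b14/s6 MISS; vc=[30,46]
#14 0x165→b22/s6 MISS; vc=[30,46,14]
#15 0xe4→b14/s6 VC-HIT; vc=[30,46,22]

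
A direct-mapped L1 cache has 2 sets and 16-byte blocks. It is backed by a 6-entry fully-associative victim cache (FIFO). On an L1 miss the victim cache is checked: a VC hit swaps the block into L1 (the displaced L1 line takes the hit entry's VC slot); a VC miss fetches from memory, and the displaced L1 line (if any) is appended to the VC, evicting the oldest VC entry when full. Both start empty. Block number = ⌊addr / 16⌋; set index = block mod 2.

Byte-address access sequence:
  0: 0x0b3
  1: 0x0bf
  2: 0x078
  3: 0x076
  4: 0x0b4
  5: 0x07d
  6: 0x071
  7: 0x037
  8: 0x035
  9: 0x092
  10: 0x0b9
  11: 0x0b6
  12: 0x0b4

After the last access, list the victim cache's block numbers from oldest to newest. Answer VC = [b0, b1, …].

VC = [9, 7, 3]

0: 0xb3 (blk 11, set 1) → MISS  vc=[]
1: 0xbf (blk 11, set 1) → L1-HIT  vc=[]
2: 0x78 (blk 7, set 1) → MISS  vc=[11]
3: 0x76 (blk 7, set 1) → L1-HIT  vc=[11]
4: 0xb4 (blk 11, set 1) → VC-HIT  vc=[7]
5: 0x7d (blk 7, set 1) → VC-HIT  vc=[11]
6: 0x71 (blk 7, set 1) → L1-HIT  vc=[11]
7: 0x37 (blk 3, set 1) → MISS  vc=[11, 7]
8: 0x35 (blk 3, set 1) → L1-HIT  vc=[11, 7]
9: 0x92 (blk 9, set 1) → MISS  vc=[11, 7, 3]
10: 0xb9 (blk 11, set 1) → VC-HIT  vc=[9, 7, 3]
11: 0xb6 (blk 11, set 1) → L1-HIT  vc=[9, 7, 3]
12: 0xb4 (blk 11, set 1) → L1-HIT  vc=[9, 7, 3]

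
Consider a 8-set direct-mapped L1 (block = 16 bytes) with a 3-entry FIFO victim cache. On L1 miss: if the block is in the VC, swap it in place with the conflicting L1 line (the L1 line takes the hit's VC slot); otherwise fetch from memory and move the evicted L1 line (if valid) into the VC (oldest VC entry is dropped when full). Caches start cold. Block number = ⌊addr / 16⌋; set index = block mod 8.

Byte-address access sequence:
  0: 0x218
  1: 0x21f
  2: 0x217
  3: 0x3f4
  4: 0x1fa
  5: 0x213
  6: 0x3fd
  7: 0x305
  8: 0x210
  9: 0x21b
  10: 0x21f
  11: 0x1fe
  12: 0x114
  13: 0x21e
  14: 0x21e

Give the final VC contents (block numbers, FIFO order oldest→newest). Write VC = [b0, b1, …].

VC = [63, 17]

0: 0x218 (blk 33, set 1) → MISS  vc=[]
1: 0x21f (blk 33, set 1) → L1-HIT  vc=[]
2: 0x217 (blk 33, set 1) → L1-HIT  vc=[]
3: 0x3f4 (blk 63, set 7) → MISS  vc=[]
4: 0x1fa (blk 31, set 7) → MISS  vc=[63]
5: 0x213 (blk 33, set 1) → L1-HIT  vc=[63]
6: 0x3fd (blk 63, set 7) → VC-HIT  vc=[31]
7: 0x305 (blk 48, set 0) → MISS  vc=[31]
8: 0x210 (blk 33, set 1) → L1-HIT  vc=[31]
9: 0x21b (blk 33, set 1) → L1-HIT  vc=[31]
10: 0x21f (blk 33, set 1) → L1-HIT  vc=[31]
11: 0x1fe (blk 31, set 7) → VC-HIT  vc=[63]
12: 0x114 (blk 17, set 1) → MISS  vc=[63, 33]
13: 0x21e (blk 33, set 1) → VC-HIT  vc=[63, 17]
14: 0x21e (blk 33, set 1) → L1-HIT  vc=[63, 17]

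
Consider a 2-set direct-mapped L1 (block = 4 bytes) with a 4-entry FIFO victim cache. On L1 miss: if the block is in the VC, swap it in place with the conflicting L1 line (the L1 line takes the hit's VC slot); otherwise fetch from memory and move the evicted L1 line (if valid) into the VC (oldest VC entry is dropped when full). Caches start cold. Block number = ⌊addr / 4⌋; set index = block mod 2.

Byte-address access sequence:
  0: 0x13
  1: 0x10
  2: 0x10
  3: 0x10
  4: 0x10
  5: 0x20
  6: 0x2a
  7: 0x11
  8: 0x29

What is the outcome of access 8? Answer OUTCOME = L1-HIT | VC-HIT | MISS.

OUTCOME = VC-HIT

0: 0x13 (blk 4, set 0) → MISS  vc=[]
1: 0x10 (blk 4, set 0) → L1-HIT  vc=[]
2: 0x10 (blk 4, set 0) → L1-HIT  vc=[]
3: 0x10 (blk 4, set 0) → L1-HIT  vc=[]
4: 0x10 (blk 4, set 0) → L1-HIT  vc=[]
5: 0x20 (blk 8, set 0) → MISS  vc=[4]
6: 0x2a (blk 10, set 0) → MISS  vc=[4, 8]
7: 0x11 (blk 4, set 0) → VC-HIT  vc=[10, 8]
8: 0x29 (blk 10, set 0) → VC-HIT  vc=[4, 8]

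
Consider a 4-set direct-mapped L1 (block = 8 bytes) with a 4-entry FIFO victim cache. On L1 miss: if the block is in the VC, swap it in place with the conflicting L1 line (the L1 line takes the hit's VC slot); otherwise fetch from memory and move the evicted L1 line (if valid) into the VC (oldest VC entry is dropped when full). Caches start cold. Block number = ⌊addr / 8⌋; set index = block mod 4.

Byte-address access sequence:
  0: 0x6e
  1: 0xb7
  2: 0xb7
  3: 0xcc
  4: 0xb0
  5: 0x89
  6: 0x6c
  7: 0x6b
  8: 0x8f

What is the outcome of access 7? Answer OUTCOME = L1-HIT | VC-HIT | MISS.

OUTCOME = L1-HIT

0: 0x6e (blk 13, set 1) → MISS  vc=[]
1: 0xb7 (blk 22, set 2) → MISS  vc=[]
2: 0xb7 (blk 22, set 2) → L1-HIT  vc=[]
3: 0xcc (blk 25, set 1) → MISS  vc=[13]
4: 0xb0 (blk 22, set 2) → L1-HIT  vc=[13]
5: 0x89 (blk 17, set 1) → MISS  vc=[13, 25]
6: 0x6c (blk 13, set 1) → VC-HIT  vc=[17, 25]
7: 0x6b (blk 13, set 1) → L1-HIT  vc=[17, 25]
8: 0x8f (blk 17, set 1) → VC-HIT  vc=[13, 25]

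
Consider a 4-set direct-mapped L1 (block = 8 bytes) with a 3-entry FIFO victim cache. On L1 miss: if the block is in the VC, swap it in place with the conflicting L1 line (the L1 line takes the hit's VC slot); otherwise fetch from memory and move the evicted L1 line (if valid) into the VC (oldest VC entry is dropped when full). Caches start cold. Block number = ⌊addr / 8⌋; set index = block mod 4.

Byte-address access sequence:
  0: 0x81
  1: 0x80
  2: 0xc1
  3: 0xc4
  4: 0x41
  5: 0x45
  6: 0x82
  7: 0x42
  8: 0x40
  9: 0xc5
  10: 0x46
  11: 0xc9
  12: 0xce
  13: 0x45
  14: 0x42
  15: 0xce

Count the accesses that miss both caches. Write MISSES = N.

MISSES = 4

#0 0x81→b16/s0 MISS; vc=[]
#1 0x80→b16/s0 L1-HIT; vc=[]
#2 0xc1→b24/s0 MISS; vc=[16]
#3 0xc4→b24/s0 L1-HIT; vc=[16]
#4 0x41→b8/s0 MISS; vc=[16,24]
#5 0x45→b8/s0 L1-HIT; vc=[16,24]
#6 0x82→b16/s0 VC-HIT; vc=[8,24]
#7 0x42→b8/s0 VC-HIT; vc=[16,24]
#8 0x40→b8/s0 L1-HIT; vc=[16,24]
#9 0xc5→b24/s0 VC-HIT; vc=[16,8]
#10 0x46→b8/s0 VC-HIT; vc=[16,24]
#11 0xc9→b25/s1 MISS; vc=[16,24]
#12 0xce→b25/s1 L1-HIT; vc=[16,24]
#13 0x45→b8/s0 L1-HIT; vc=[16,24]
#14 0x42→b8/s0 L1-HIT; vc=[16,24]
#15 0xce→b25/s1 L1-HIT; vc=[16,24]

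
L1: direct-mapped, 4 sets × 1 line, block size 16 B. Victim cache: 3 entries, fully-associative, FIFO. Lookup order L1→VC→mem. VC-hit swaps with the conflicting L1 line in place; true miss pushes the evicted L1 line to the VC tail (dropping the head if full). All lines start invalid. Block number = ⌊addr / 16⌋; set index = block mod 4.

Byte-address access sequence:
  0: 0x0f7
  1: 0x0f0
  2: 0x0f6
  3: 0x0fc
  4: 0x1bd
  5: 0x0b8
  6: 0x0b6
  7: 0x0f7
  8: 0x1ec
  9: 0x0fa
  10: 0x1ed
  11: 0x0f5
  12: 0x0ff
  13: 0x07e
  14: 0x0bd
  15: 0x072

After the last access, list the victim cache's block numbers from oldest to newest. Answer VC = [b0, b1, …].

#0 0xf7→b15/s3 MISS; vc=[]
#1 0xf0→b15/s3 L1-HIT; vc=[]
#2 0xf6→b15/s3 L1-HIT; vc=[]
#3 0xfc→b15/s3 L1-HIT; vc=[]
#4 0x1bd→b27/s3 MISS; vc=[15]
#5 0xb8→b11/s3 MISS; vc=[15,27]
#6 0xb6→b11/s3 L1-HIT; vc=[15,27]
#7 0xf7→b15/s3 VC-HIT; vc=[11,27]
#8 0x1ec→b30/s2 MISS; vc=[11,27]
#9 0xfa→b15/s3 L1-HIT; vc=[11,27]
#10 0x1ed→b30/s2 L1-HIT; vc=[11,27]
#11 0xf5→b15/s3 L1-HIT; vc=[11,27]
#12 0xff→b15/s3 L1-HIT; vc=[11,27]
#13 0x7e→b7/s3 MISS; vc=[11,27,15]
#14 0xbd→b11/s3 VC-HIT; vc=[7,27,15]
#15 0x72→b7/s3 VC-HIT; vc=[11,27,15]

VC = [11, 27, 15]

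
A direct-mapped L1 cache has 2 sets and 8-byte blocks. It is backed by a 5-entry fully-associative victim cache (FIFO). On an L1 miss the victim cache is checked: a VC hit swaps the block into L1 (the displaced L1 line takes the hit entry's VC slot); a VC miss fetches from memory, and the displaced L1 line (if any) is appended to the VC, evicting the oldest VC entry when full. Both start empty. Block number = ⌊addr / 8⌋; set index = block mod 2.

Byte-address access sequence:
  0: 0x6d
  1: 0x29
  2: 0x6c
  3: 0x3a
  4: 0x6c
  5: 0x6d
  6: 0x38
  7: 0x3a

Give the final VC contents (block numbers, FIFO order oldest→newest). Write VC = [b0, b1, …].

VC = [5, 13]

#0 0x6d→b13/s1 MISS; vc=[]
#1 0x29→b5/s1 MISS; vc=[13]
#2 0x6c→b13/s1 VC-HIT; vc=[5]
#3 0x3a→b7/s1 MISS; vc=[5,13]
#4 0x6c→b13/s1 VC-HIT; vc=[5,7]
#5 0x6d→b13/s1 L1-HIT; vc=[5,7]
#6 0x38→b7/s1 VC-HIT; vc=[5,13]
#7 0x3a→b7/s1 L1-HIT; vc=[5,13]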